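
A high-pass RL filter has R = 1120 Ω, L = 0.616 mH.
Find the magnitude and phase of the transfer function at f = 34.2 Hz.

Step 1 — Angular frequency: ω = 2π·34.2 = 214.9 rad/s.
Step 2 — Transfer function: H(jω) = jωL/(R + jωL).
Step 3 — Numerator jωL = j·0.1324; denominator R + jωL = 1120 + j0.1324.
Step 4 — H = 1.397e-08 + j0.0001182.
Step 5 — Magnitude: |H| = 0.0001182 (-78.5 dB); phase: φ = 90.0°.

|H| = 0.0001182 (-78.5 dB), φ = 90.0°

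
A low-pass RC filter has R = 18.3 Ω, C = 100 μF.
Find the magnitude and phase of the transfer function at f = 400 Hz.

Step 1 — Angular frequency: ω = 2π·400 = 2513 rad/s.
Step 2 — Transfer function: H(jω) = 1/(1 + jωRC).
Step 3 — Denominator: 1 + jωRC = 1 + j·2513·18.3·0.0001 = 1 + j4.599.
Step 4 — H = 0.04514 - j0.2076.
Step 5 — Magnitude: |H| = 0.2125 (-13.5 dB); phase: φ = -77.7°.

|H| = 0.2125 (-13.5 dB), φ = -77.7°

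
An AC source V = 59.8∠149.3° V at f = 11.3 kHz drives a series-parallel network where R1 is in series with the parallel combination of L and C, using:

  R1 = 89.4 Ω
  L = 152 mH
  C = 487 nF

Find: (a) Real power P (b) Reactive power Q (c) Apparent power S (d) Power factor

Step 1 — Angular frequency: ω = 2π·f = 2π·1.13e+04 = 7.1e+04 rad/s.
Step 2 — Component impedances:
  R1: Z = R = 89.4 Ω
  L: Z = jωL = j·7.1e+04·0.152 = 0 + j1.079e+04 Ω
  C: Z = 1/(jωC) = -j/(ω·C) = 0 - j28.92 Ω
Step 3 — Parallel branch: L || C = 1/(1/L + 1/C) = 0 - j29 Ω.
Step 4 — Series with R1: Z_total = R1 + (L || C) = 89.4 - j29 Ω = 93.99∠-18.0° Ω.
Step 5 — Source phasor: V = 59.8∠149.3° V = -51.42 + j30.53 V.
Step 6 — Current: I = V / Z = -0.6206 + j0.1402 A = 0.6363∠167.3° A.
Step 7 — Complex power: S = V·I* = 36.19 - j11.74 VA.
Step 8 — Real power: P = Re(S) = 36.19 W.
Step 9 — Reactive power: Q = Im(S) = -11.74 VAR.
Step 10 — Apparent power: |S| = 38.05 VA.
Step 11 — Power factor: PF = P/|S| = 0.9512 (leading).

(a) P = 36.19 W  (b) Q = -11.74 VAR  (c) S = 38.05 VA  (d) PF = 0.9512 (leading)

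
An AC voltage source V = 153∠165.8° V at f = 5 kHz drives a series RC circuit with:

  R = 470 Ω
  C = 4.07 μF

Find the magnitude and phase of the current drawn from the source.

Step 1 — Angular frequency: ω = 2π·f = 2π·5000 = 3.142e+04 rad/s.
Step 2 — Component impedances:
  R: Z = R = 470 Ω
  C: Z = 1/(jωC) = -j/(ω·C) = 0 - j7.821 Ω
Step 3 — Series combination: Z_total = R + C = 470 - j7.821 Ω = 470.1∠-1.0° Ω.
Step 4 — Source phasor: V = 153∠165.8° V = -148.3 + j37.53 V.
Step 5 — Ohm's law: I = V / Z_total = (-148.3 + j37.53) / (470 - j7.821) = -0.3168 + j0.07458 A.
Step 6 — Convert to polar: |I| = 0.3255 A, ∠I = 166.8°.

I = 0.3255∠166.8° A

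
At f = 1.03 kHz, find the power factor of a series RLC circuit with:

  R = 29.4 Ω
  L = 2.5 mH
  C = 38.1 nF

Step 1 — Angular frequency: ω = 2π·f = 2π·1030 = 6472 rad/s.
Step 2 — Component impedances:
  R: Z = R = 29.4 Ω
  L: Z = jωL = j·6472·0.0025 = 0 + j16.18 Ω
  C: Z = 1/(jωC) = -j/(ω·C) = 0 - j4056 Ω
Step 3 — Series combination: Z_total = R + L + C = 29.4 - j4039 Ω = 4040∠-89.6° Ω.
Step 4 — Power factor: PF = cos(φ) = Re(Z)/|Z| = 29.4/4039.6 = 0.007278.
Step 5 — Type: Im(Z) = -4039 ⇒ leading (phase φ = -89.6°).

PF = 0.007278 (leading, φ = -89.6°)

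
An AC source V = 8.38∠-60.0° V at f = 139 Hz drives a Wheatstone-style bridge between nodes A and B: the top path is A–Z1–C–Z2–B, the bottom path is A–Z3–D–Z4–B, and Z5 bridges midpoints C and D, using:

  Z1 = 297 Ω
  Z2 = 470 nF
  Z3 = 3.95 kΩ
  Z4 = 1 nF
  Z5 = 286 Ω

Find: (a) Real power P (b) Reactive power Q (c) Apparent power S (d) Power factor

Step 1 — Angular frequency: ω = 2π·f = 2π·139 = 873.4 rad/s.
Step 2 — Component impedances:
  Z1: Z = R = 297 Ω
  Z2: Z = 1/(jωC) = -j/(ω·C) = 0 - j2436 Ω
  Z3: Z = R = 3950 Ω
  Z4: Z = 1/(jωC) = -j/(ω·C) = 0 - j1.145e+06 Ω
  Z5: Z = R = 286 Ω
Step 3 — Bridge requires nodal analysis (the Z5 bridge couples midpoints C and D, so the two paths cannot be reduced to a simple series/parallel combination). Setting node B to ground and injecting 1 A at node A, the 3-node admittance system at A, C, D solves to V_A = Z_AB = 277.5 - j2431 Ω = 2447∠-83.5° Ω.
Step 4 — Source phasor: V = 8.38∠-60.0° V = 4.19 - j7.257 V.
Step 5 — Current: I = V / Z = 0.003141 + j0.001365 A = 0.003425∠23.5° A.
Step 6 — Complex power: S = V·I* = 0.003255 - j0.02852 VA.
Step 7 — Real power: P = Re(S) = 0.003255 W.
Step 8 — Reactive power: Q = Im(S) = -0.02852 VAR.
Step 9 — Apparent power: |S| = 0.0287 VA.
Step 10 — Power factor: PF = P/|S| = 0.1134 (leading).

(a) P = 0.003255 W  (b) Q = -0.02852 VAR  (c) S = 0.0287 VA  (d) PF = 0.1134 (leading)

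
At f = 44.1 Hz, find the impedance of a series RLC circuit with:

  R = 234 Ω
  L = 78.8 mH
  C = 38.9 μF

Step 1 — Angular frequency: ω = 2π·f = 2π·44.1 = 277.1 rad/s.
Step 2 — Component impedances:
  R: Z = R = 234 Ω
  L: Z = jωL = j·277.1·0.0788 = 0 + j21.83 Ω
  C: Z = 1/(jωC) = -j/(ω·C) = 0 - j92.78 Ω
Step 3 — Series combination: Z_total = R + L + C = 234 - j70.94 Ω = 244.5∠-16.9° Ω.

Z = 234 - j70.94 Ω = 244.5∠-16.9° Ω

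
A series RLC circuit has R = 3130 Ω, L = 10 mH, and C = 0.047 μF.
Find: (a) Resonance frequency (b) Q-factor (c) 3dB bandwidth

Step 1 — Resonance condition Im(Z)=0 gives ω₀ = 1/√(LC).
Step 2 — ω₀ = 1/√(0.01·4.7e-08) = 4.613e+04 rad/s.
Step 3 — f₀ = ω₀/(2π) = 7341 Hz.
Step 4 — Series Q: Q = ω₀L/R = 4.613e+04·0.01/3130 = 0.1474.
Step 5 — 3dB bandwidth: Δω = ω₀/Q = 3.13e+05 rad/s; BW = Δω/(2π) = 4.982e+04 Hz.

(a) f₀ = 7341 Hz  (b) Q = 0.1474  (c) BW = 4.982e+04 Hz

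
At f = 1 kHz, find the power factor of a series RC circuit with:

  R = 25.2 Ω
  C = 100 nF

Step 1 — Angular frequency: ω = 2π·f = 2π·1000 = 6283 rad/s.
Step 2 — Component impedances:
  R: Z = R = 25.2 Ω
  C: Z = 1/(jωC) = -j/(ω·C) = 0 - j1592 Ω
Step 3 — Series combination: Z_total = R + C = 25.2 - j1592 Ω = 1592∠-89.1° Ω.
Step 4 — Power factor: PF = cos(φ) = Re(Z)/|Z| = 25.2/1592 = 0.01583.
Step 5 — Type: Im(Z) = -1592 ⇒ leading (phase φ = -89.1°).

PF = 0.01583 (leading, φ = -89.1°)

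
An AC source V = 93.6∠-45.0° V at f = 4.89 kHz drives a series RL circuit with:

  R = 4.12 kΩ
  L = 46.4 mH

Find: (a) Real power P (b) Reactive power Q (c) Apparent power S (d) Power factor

Step 1 — Angular frequency: ω = 2π·f = 2π·4890 = 3.072e+04 rad/s.
Step 2 — Component impedances:
  R: Z = R = 4120 Ω
  L: Z = jωL = j·3.072e+04·0.0464 = 0 + j1426 Ω
Step 3 — Series combination: Z_total = R + L = 4120 + j1426 Ω = 4360∠19.1° Ω.
Step 4 — Source phasor: V = 93.6∠-45.0° V = 66.19 - j66.19 V.
Step 5 — Current: I = V / Z = 0.009382 - j0.01931 A = 0.02147∠-64.1° A.
Step 6 — Complex power: S = V·I* = 1.899 + j0.6571 VA.
Step 7 — Real power: P = Re(S) = 1.899 W.
Step 8 — Reactive power: Q = Im(S) = 0.6571 VAR.
Step 9 — Apparent power: |S| = 2.01 VA.
Step 10 — Power factor: PF = P/|S| = 0.945 (lagging).

(a) P = 1.899 W  (b) Q = 0.6571 VAR  (c) S = 2.01 VA  (d) PF = 0.945 (lagging)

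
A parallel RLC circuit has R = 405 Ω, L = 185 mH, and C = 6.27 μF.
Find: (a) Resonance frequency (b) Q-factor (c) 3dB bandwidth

Step 1 — Resonance: ω₀ = 1/√(LC) = 1/√(0.185·6.27e-06) = 928.5 rad/s.
Step 2 — f₀ = ω₀/(2π) = 147.8 Hz.
Step 3 — Parallel Q: Q = R/(ω₀L) = 405/(928.5·0.185) = 2.358.
Step 4 — Bandwidth: Δω = ω₀/Q = 393.8 rad/s; BW = Δω/(2π) = 62.68 Hz.

(a) f₀ = 147.8 Hz  (b) Q = 2.358  (c) BW = 62.68 Hz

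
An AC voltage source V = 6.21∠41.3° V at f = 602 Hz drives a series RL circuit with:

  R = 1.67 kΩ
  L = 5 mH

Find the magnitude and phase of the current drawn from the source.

Step 1 — Angular frequency: ω = 2π·f = 2π·602 = 3782 rad/s.
Step 2 — Component impedances:
  R: Z = R = 1670 Ω
  L: Z = jωL = j·3782·0.005 = 0 + j18.91 Ω
Step 3 — Series combination: Z_total = R + L = 1670 + j18.91 Ω = 1670∠0.6° Ω.
Step 4 — Source phasor: V = 6.21∠41.3° V = 4.665 + j4.099 V.
Step 5 — Ohm's law: I = V / Z_total = (4.665 + j4.099) / (1670 + j18.91) = 0.002821 + j0.002422 A.
Step 6 — Convert to polar: |I| = 0.003718 A, ∠I = 40.7°.

I = 0.003718∠40.7° A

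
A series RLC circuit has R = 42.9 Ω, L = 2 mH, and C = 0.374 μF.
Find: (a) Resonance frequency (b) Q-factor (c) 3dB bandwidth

Step 1 — Resonance: ω₀ = 1/√(LC) = 1/√(0.002·3.74e-07) = 3.656e+04 rad/s.
Step 2 — f₀ = ω₀/(2π) = 5819 Hz.
Step 3 — Series Q: Q = ω₀L/R = 3.656e+04·0.002/42.9 = 1.705.
Step 4 — Bandwidth: Δω = ω₀/Q = 2.145e+04 rad/s; BW = Δω/(2π) = 3414 Hz.

(a) f₀ = 5819 Hz  (b) Q = 1.705  (c) BW = 3414 Hz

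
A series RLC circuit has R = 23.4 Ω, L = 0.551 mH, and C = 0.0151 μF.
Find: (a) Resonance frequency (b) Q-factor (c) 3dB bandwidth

Step 1 — Resonance: ω₀ = 1/√(LC) = 1/√(0.000551·1.51e-08) = 3.467e+05 rad/s.
Step 2 — f₀ = ω₀/(2π) = 5.518e+04 Hz.
Step 3 — Series Q: Q = ω₀L/R = 3.467e+05·0.000551/23.4 = 8.163.
Step 4 — Bandwidth: Δω = ω₀/Q = 4.247e+04 rad/s; BW = Δω/(2π) = 6759 Hz.

(a) f₀ = 5.518e+04 Hz  (b) Q = 8.163  (c) BW = 6759 Hz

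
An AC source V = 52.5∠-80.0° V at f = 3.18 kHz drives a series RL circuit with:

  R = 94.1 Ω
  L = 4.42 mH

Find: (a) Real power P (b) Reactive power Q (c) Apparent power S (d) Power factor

Step 1 — Angular frequency: ω = 2π·f = 2π·3180 = 1.998e+04 rad/s.
Step 2 — Component impedances:
  R: Z = R = 94.1 Ω
  L: Z = jωL = j·1.998e+04·0.00442 = 0 + j88.31 Ω
Step 3 — Series combination: Z_total = R + L = 94.1 + j88.31 Ω = 129.1∠43.2° Ω.
Step 4 — Source phasor: V = 52.5∠-80.0° V = 9.117 - j51.7 V.
Step 5 — Current: I = V / Z = -0.2227 - j0.3405 A = 0.4068∠-123.2° A.
Step 6 — Complex power: S = V·I* = 15.57 + j14.62 VA.
Step 7 — Real power: P = Re(S) = 15.57 W.
Step 8 — Reactive power: Q = Im(S) = 14.62 VAR.
Step 9 — Apparent power: |S| = 21.36 VA.
Step 10 — Power factor: PF = P/|S| = 0.7292 (lagging).

(a) P = 15.57 W  (b) Q = 14.62 VAR  (c) S = 21.36 VA  (d) PF = 0.7292 (lagging)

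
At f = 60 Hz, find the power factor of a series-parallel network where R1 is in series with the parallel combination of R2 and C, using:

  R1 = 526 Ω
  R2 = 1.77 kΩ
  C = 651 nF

Step 1 — Angular frequency: ω = 2π·f = 2π·60 = 377 rad/s.
Step 2 — Component impedances:
  R1: Z = R = 526 Ω
  R2: Z = R = 1770 Ω
  C: Z = 1/(jωC) = -j/(ω·C) = 0 - j4075 Ω
Step 3 — Parallel branch: R2 || C = 1/(1/R2 + 1/C) = 1489 - j646.8 Ω.
Step 4 — Series with R1: Z_total = R1 + (R2 || C) = 2015 - j646.8 Ω = 2116∠-17.8° Ω.
Step 5 — Power factor: PF = cos(φ) = Re(Z)/|Z| = 2015/2116.3 = 0.9521.
Step 6 — Type: Im(Z) = -646.8 ⇒ leading (phase φ = -17.8°).

PF = 0.9521 (leading, φ = -17.8°)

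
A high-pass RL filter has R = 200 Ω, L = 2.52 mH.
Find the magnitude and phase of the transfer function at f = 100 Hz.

Step 1 — Angular frequency: ω = 2π·100 = 628.3 rad/s.
Step 2 — Transfer function: H(jω) = jωL/(R + jωL).
Step 3 — Numerator jωL = j·1.583; denominator R + jωL = 200 + j1.583.
Step 4 — H = 6.267e-05 + j0.007916.
Step 5 — Magnitude: |H| = 0.007917 (-42.0 dB); phase: φ = 89.5°.

|H| = 0.007917 (-42.0 dB), φ = 89.5°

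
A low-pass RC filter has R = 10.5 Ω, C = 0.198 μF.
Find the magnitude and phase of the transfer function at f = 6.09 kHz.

Step 1 — Angular frequency: ω = 2π·6090 = 3.826e+04 rad/s.
Step 2 — Transfer function: H(jω) = 1/(1 + jωRC).
Step 3 — Denominator: 1 + jωRC = 1 + j·3.826e+04·10.5·1.98e-07 = 1 + j0.07955.
Step 4 — H = 0.9937 - j0.07905.
Step 5 — Magnitude: |H| = 0.9969 (-0.0 dB); phase: φ = -4.5°.

|H| = 0.9969 (-0.0 dB), φ = -4.5°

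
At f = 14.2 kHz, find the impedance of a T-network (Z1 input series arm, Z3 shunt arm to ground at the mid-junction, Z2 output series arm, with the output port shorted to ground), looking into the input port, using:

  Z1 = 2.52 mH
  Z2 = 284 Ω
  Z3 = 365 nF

Step 1 — Angular frequency: ω = 2π·f = 2π·1.42e+04 = 8.922e+04 rad/s.
Step 2 — Component impedances:
  Z1: Z = jωL = j·8.922e+04·0.00252 = 0 + j224.8 Ω
  Z2: Z = R = 284 Ω
  Z3: Z = 1/(jωC) = -j/(ω·C) = 0 - j30.71 Ω
Step 3 — With the output port shorted to ground, the output series arm Z2 runs from the junction to ground; the shunt arm Z3 also runs from the junction to ground. They appear in parallel: Z3 || Z2 = 3.282 - j30.35 Ω.
Step 4 — Series with input arm Z1: Z_in = Z1 + (Z3 || Z2) = 3.282 + j194.5 Ω = 194.5∠89.0° Ω.

Z = 3.282 + j194.5 Ω = 194.5∠89.0° Ω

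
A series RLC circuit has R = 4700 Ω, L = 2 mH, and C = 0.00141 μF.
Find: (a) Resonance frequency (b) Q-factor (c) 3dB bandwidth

Step 1 — Resonance: ω₀ = 1/√(LC) = 1/√(0.002·1.41e-09) = 5.955e+05 rad/s.
Step 2 — f₀ = ω₀/(2π) = 9.478e+04 Hz.
Step 3 — Series Q: Q = ω₀L/R = 5.955e+05·0.002/4700 = 0.2534.
Step 4 — Bandwidth: Δω = ω₀/Q = 2.35e+06 rad/s; BW = Δω/(2π) = 3.74e+05 Hz.

(a) f₀ = 9.478e+04 Hz  (b) Q = 0.2534  (c) BW = 3.74e+05 Hz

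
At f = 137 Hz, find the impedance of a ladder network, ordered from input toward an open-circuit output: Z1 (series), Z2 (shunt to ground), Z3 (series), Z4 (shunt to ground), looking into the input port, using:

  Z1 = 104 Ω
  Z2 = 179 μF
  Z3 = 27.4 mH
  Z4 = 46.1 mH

Step 1 — Angular frequency: ω = 2π·f = 2π·137 = 860.8 rad/s.
Step 2 — Component impedances:
  Z1: Z = R = 104 Ω
  Z2: Z = 1/(jωC) = -j/(ω·C) = 0 - j6.49 Ω
  Z3: Z = jωL = j·860.8·0.0274 = 0 + j23.59 Ω
  Z4: Z = jωL = j·860.8·0.0461 = 0 + j39.68 Ω
Step 3 — Ladder network (open output): work backward from the far end, alternating series and parallel combinations. Z_in = 104 - j7.232 Ω = 104.3∠-4.0° Ω.

Z = 104 - j7.232 Ω = 104.3∠-4.0° Ω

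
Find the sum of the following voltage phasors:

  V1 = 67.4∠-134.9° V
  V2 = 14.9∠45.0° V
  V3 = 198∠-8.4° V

Step 1 — Convert each phasor to rectangular form:
  V1 = 67.4·(cos(-134.9°) + j·sin(-134.9°)) = -47.58 - j47.74 V
  V2 = 14.9·(cos(45.0°) + j·sin(45.0°)) = 10.54 + j10.54 V
  V3 = 198·(cos(-8.4°) + j·sin(-8.4°)) = 195.9 - j28.92 V
Step 2 — Sum components: V_total = 158.8 - j66.13 V.
Step 3 — Convert to polar: |V_total| = 172.1 V, ∠V_total = -22.6°.

V_total = 172.1∠-22.6° V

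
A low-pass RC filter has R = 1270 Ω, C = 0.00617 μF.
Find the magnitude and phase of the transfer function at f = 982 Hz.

Step 1 — Angular frequency: ω = 2π·982 = 6170 rad/s.
Step 2 — Transfer function: H(jω) = 1/(1 + jωRC).
Step 3 — Denominator: 1 + jωRC = 1 + j·6170·1270·6.17e-09 = 1 + j0.04835.
Step 4 — H = 0.9977 - j0.04824.
Step 5 — Magnitude: |H| = 0.9988 (-0.0 dB); phase: φ = -2.8°.

|H| = 0.9988 (-0.0 dB), φ = -2.8°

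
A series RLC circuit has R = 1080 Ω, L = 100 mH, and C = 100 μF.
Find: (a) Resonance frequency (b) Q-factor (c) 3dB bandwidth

Step 1 — Resonance condition Im(Z)=0 gives ω₀ = 1/√(LC).
Step 2 — ω₀ = 1/√(0.1·0.0001) = 316.2 rad/s.
Step 3 — f₀ = ω₀/(2π) = 50.33 Hz.
Step 4 — Series Q: Q = ω₀L/R = 316.2·0.1/1080 = 0.02928.
Step 5 — 3dB bandwidth: Δω = ω₀/Q = 1.08e+04 rad/s; BW = Δω/(2π) = 1719 Hz.

(a) f₀ = 50.33 Hz  (b) Q = 0.02928  (c) BW = 1719 Hz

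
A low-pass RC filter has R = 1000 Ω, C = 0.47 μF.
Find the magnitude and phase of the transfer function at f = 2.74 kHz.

Step 1 — Angular frequency: ω = 2π·2740 = 1.722e+04 rad/s.
Step 2 — Transfer function: H(jω) = 1/(1 + jωRC).
Step 3 — Denominator: 1 + jωRC = 1 + j·1.722e+04·1000·4.7e-07 = 1 + j8.091.
Step 4 — H = 0.01504 - j0.1217.
Step 5 — Magnitude: |H| = 0.1227 (-18.2 dB); phase: φ = -83.0°.

|H| = 0.1227 (-18.2 dB), φ = -83.0°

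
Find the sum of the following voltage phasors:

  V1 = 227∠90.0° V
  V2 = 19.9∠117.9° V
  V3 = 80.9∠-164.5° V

Step 1 — Convert each phasor to rectangular form:
  V1 = 227·(cos(90.0°) + j·sin(90.0°)) = 0 + j227 V
  V2 = 19.9·(cos(117.9°) + j·sin(117.9°)) = -9.312 + j17.59 V
  V3 = 80.9·(cos(-164.5°) + j·sin(-164.5°)) = -77.96 - j21.62 V
Step 2 — Sum components: V_total = -87.27 + j223 V.
Step 3 — Convert to polar: |V_total| = 239.4 V, ∠V_total = 111.4°.

V_total = 239.4∠111.4° V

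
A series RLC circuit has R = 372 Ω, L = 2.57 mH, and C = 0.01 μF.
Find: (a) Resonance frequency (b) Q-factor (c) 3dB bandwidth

Step 1 — Resonance condition Im(Z)=0 gives ω₀ = 1/√(LC).
Step 2 — ω₀ = 1/√(0.00257·1e-08) = 1.973e+05 rad/s.
Step 3 — f₀ = ω₀/(2π) = 3.139e+04 Hz.
Step 4 — Series Q: Q = ω₀L/R = 1.973e+05·0.00257/372 = 1.363.
Step 5 — 3dB bandwidth: Δω = ω₀/Q = 1.447e+05 rad/s; BW = Δω/(2π) = 2.304e+04 Hz.

(a) f₀ = 3.139e+04 Hz  (b) Q = 1.363  (c) BW = 2.304e+04 Hz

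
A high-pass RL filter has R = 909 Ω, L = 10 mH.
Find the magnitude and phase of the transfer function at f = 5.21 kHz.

Step 1 — Angular frequency: ω = 2π·5210 = 3.274e+04 rad/s.
Step 2 — Transfer function: H(jω) = jωL/(R + jωL).
Step 3 — Numerator jωL = j·327.4; denominator R + jωL = 909 + j327.4.
Step 4 — H = 0.1148 + j0.3188.
Step 5 — Magnitude: |H| = 0.3388 (-9.4 dB); phase: φ = 70.2°.

|H| = 0.3388 (-9.4 dB), φ = 70.2°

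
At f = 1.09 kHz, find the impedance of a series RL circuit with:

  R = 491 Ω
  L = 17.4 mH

Step 1 — Angular frequency: ω = 2π·f = 2π·1090 = 6849 rad/s.
Step 2 — Component impedances:
  R: Z = R = 491 Ω
  L: Z = jωL = j·6849·0.0174 = 0 + j119.2 Ω
Step 3 — Series combination: Z_total = R + L = 491 + j119.2 Ω = 505.3∠13.6° Ω.

Z = 491 + j119.2 Ω = 505.3∠13.6° Ω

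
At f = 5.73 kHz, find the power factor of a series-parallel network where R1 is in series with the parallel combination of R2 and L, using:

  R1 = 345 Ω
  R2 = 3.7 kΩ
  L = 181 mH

Step 1 — Angular frequency: ω = 2π·f = 2π·5730 = 3.6e+04 rad/s.
Step 2 — Component impedances:
  R1: Z = R = 345 Ω
  R2: Z = R = 3700 Ω
  L: Z = jωL = j·3.6e+04·0.181 = 0 + j6516 Ω
Step 3 — Parallel branch: R2 || L = 1/(1/R2 + 1/L) = 2798 + j1589 Ω.
Step 4 — Series with R1: Z_total = R1 + (R2 || L) = 3143 + j1589 Ω = 3522∠26.8° Ω.
Step 5 — Power factor: PF = cos(φ) = Re(Z)/|Z| = 3143/3521.7 = 0.8925.
Step 6 — Type: Im(Z) = 1589 ⇒ lagging (phase φ = 26.8°).

PF = 0.8925 (lagging, φ = 26.8°)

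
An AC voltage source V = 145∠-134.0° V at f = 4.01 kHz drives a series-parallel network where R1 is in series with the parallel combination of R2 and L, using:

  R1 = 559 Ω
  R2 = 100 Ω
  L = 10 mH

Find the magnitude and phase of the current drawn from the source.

Step 1 — Angular frequency: ω = 2π·f = 2π·4010 = 2.52e+04 rad/s.
Step 2 — Component impedances:
  R1: Z = R = 559 Ω
  R2: Z = R = 100 Ω
  L: Z = jωL = j·2.52e+04·0.01 = 0 + j252 Ω
Step 3 — Parallel branch: R2 || L = 1/(1/R2 + 1/L) = 86.39 + j34.29 Ω.
Step 4 — Series with R1: Z_total = R1 + (R2 || L) = 645.4 + j34.29 Ω = 646.3∠3.0° Ω.
Step 5 — Source phasor: V = 145∠-134.0° V = -100.7 - j104.3 V.
Step 6 — Ohm's law: I = V / Z_total = (-100.7 - j104.3) / (645.4 + j34.29) = -0.1642 - j0.1529 A.
Step 7 — Convert to polar: |I| = 0.2244 A, ∠I = -137.0°.

I = 0.2244∠-137.0° A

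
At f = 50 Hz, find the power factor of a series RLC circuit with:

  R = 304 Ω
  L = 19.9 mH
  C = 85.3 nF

Step 1 — Angular frequency: ω = 2π·f = 2π·50 = 314.2 rad/s.
Step 2 — Component impedances:
  R: Z = R = 304 Ω
  L: Z = jωL = j·314.2·0.0199 = 0 + j6.252 Ω
  C: Z = 1/(jωC) = -j/(ω·C) = 0 - j3.732e+04 Ω
Step 3 — Series combination: Z_total = R + L + C = 304 - j3.731e+04 Ω = 3.731e+04∠-89.5° Ω.
Step 4 — Power factor: PF = cos(φ) = Re(Z)/|Z| = 304/3.731e+04 = 0.008148.
Step 5 — Type: Im(Z) = -3.731e+04 ⇒ leading (phase φ = -89.5°).

PF = 0.008148 (leading, φ = -89.5°)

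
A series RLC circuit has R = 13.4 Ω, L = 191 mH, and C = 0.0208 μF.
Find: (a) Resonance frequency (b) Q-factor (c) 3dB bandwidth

Step 1 — Resonance condition Im(Z)=0 gives ω₀ = 1/√(LC).
Step 2 — ω₀ = 1/√(0.191·2.08e-08) = 1.587e+04 rad/s.
Step 3 — f₀ = ω₀/(2π) = 2525 Hz.
Step 4 — Series Q: Q = ω₀L/R = 1.587e+04·0.191/13.4 = 226.1.
Step 5 — 3dB bandwidth: Δω = ω₀/Q = 70.16 rad/s; BW = Δω/(2π) = 11.17 Hz.

(a) f₀ = 2525 Hz  (b) Q = 226.1  (c) BW = 11.17 Hz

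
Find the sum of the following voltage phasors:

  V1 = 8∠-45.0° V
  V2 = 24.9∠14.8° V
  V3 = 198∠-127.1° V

Step 1 — Convert each phasor to rectangular form:
  V1 = 8·(cos(-45.0°) + j·sin(-45.0°)) = 5.657 - j5.657 V
  V2 = 24.9·(cos(14.8°) + j·sin(14.8°)) = 24.07 + j6.361 V
  V3 = 198·(cos(-127.1°) + j·sin(-127.1°)) = -119.4 - j157.9 V
Step 2 — Sum components: V_total = -89.7 - j157.2 V.
Step 3 — Convert to polar: |V_total| = 181 V, ∠V_total = -119.7°.

V_total = 181∠-119.7° V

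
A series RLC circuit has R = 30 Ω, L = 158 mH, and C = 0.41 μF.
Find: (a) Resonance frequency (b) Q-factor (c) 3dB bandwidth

Step 1 — Resonance: ω₀ = 1/√(LC) = 1/√(0.158·4.1e-07) = 3929 rad/s.
Step 2 — f₀ = ω₀/(2π) = 625.3 Hz.
Step 3 — Series Q: Q = ω₀L/R = 3929·0.158/30 = 20.69.
Step 4 — Bandwidth: Δω = ω₀/Q = 189.9 rad/s; BW = Δω/(2π) = 30.22 Hz.

(a) f₀ = 625.3 Hz  (b) Q = 20.69  (c) BW = 30.22 Hz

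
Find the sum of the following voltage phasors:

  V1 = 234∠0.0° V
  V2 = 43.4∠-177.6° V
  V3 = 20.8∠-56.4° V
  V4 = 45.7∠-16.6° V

Step 1 — Convert each phasor to rectangular form:
  V1 = 234·(cos(0.0°) + j·sin(0.0°)) = 234 V
  V2 = 43.4·(cos(-177.6°) + j·sin(-177.6°)) = -43.36 - j1.817 V
  V3 = 20.8·(cos(-56.4°) + j·sin(-56.4°)) = 11.51 - j17.32 V
  V4 = 45.7·(cos(-16.6°) + j·sin(-16.6°)) = 43.8 - j13.06 V
Step 2 — Sum components: V_total = 245.9 - j32.2 V.
Step 3 — Convert to polar: |V_total| = 248 V, ∠V_total = -7.5°.

V_total = 248∠-7.5° V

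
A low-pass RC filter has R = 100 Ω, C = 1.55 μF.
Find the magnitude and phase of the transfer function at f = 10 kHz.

Step 1 — Angular frequency: ω = 2π·1e+04 = 6.283e+04 rad/s.
Step 2 — Transfer function: H(jω) = 1/(1 + jωRC).
Step 3 — Denominator: 1 + jωRC = 1 + j·6.283e+04·100·1.55e-06 = 1 + j9.739.
Step 4 — H = 0.01043 - j0.1016.
Step 5 — Magnitude: |H| = 0.1021 (-19.8 dB); phase: φ = -84.1°.

|H| = 0.1021 (-19.8 dB), φ = -84.1°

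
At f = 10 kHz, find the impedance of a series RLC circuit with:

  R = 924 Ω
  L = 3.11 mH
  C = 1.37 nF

Step 1 — Angular frequency: ω = 2π·f = 2π·1e+04 = 6.283e+04 rad/s.
Step 2 — Component impedances:
  R: Z = R = 924 Ω
  L: Z = jωL = j·6.283e+04·0.00311 = 0 + j195.4 Ω
  C: Z = 1/(jωC) = -j/(ω·C) = 0 - j1.162e+04 Ω
Step 3 — Series combination: Z_total = R + L + C = 924 - j1.142e+04 Ω = 1.146e+04∠-85.4° Ω.

Z = 924 - j1.142e+04 Ω = 1.146e+04∠-85.4° Ω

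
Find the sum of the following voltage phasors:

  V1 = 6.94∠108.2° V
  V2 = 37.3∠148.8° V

Step 1 — Convert each phasor to rectangular form:
  V1 = 6.94·(cos(108.2°) + j·sin(108.2°)) = -2.168 + j6.593 V
  V2 = 37.3·(cos(148.8°) + j·sin(148.8°)) = -31.91 + j19.32 V
Step 2 — Sum components: V_total = -34.07 + j25.92 V.
Step 3 — Convert to polar: |V_total| = 42.81 V, ∠V_total = 142.7°.

V_total = 42.81∠142.7° V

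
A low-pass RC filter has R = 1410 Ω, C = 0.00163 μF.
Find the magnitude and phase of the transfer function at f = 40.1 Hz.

Step 1 — Angular frequency: ω = 2π·40.1 = 252 rad/s.
Step 2 — Transfer function: H(jω) = 1/(1 + jωRC).
Step 3 — Denominator: 1 + jωRC = 1 + j·252·1410·1.63e-09 = 1 + j0.0005791.
Step 4 — H = 1 - j0.0005791.
Step 5 — Magnitude: |H| = 1 (-0.0 dB); phase: φ = -0.0°.

|H| = 1 (-0.0 dB), φ = -0.0°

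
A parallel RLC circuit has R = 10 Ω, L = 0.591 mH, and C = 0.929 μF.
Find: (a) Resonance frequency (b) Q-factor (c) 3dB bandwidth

Step 1 — Resonance: ω₀ = 1/√(LC) = 1/√(0.000591·9.29e-07) = 4.268e+04 rad/s.
Step 2 — f₀ = ω₀/(2π) = 6792 Hz.
Step 3 — Parallel Q: Q = R/(ω₀L) = 10/(4.268e+04·0.000591) = 0.3965.
Step 4 — Bandwidth: Δω = ω₀/Q = 1.076e+05 rad/s; BW = Δω/(2π) = 1.713e+04 Hz.

(a) f₀ = 6792 Hz  (b) Q = 0.3965  (c) BW = 1.713e+04 Hz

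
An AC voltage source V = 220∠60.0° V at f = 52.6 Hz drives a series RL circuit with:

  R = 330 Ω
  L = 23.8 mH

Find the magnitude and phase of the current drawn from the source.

Step 1 — Angular frequency: ω = 2π·f = 2π·52.6 = 330.5 rad/s.
Step 2 — Component impedances:
  R: Z = R = 330 Ω
  L: Z = jωL = j·330.5·0.0238 = 0 + j7.866 Ω
Step 3 — Series combination: Z_total = R + L = 330 + j7.866 Ω = 330.1∠1.4° Ω.
Step 4 — Source phasor: V = 220∠60.0° V = 110 + j190.5 V.
Step 5 — Ohm's law: I = V / Z_total = (110 + j190.5) / (330 + j7.866) = 0.3469 + j0.5691 A.
Step 6 — Convert to polar: |I| = 0.6665 A, ∠I = 58.6°.

I = 0.6665∠58.6° A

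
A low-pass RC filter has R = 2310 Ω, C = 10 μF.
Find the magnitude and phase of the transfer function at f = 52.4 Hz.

Step 1 — Angular frequency: ω = 2π·52.4 = 329.2 rad/s.
Step 2 — Transfer function: H(jω) = 1/(1 + jωRC).
Step 3 — Denominator: 1 + jωRC = 1 + j·329.2·2310·1e-05 = 1 + j7.605.
Step 4 — H = 0.01699 - j0.1293.
Step 5 — Magnitude: |H| = 0.1304 (-17.7 dB); phase: φ = -82.5°.

|H| = 0.1304 (-17.7 dB), φ = -82.5°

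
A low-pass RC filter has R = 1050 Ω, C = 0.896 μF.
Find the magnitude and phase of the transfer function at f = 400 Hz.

Step 1 — Angular frequency: ω = 2π·400 = 2513 rad/s.
Step 2 — Transfer function: H(jω) = 1/(1 + jωRC).
Step 3 — Denominator: 1 + jωRC = 1 + j·2513·1050·8.96e-07 = 1 + j2.364.
Step 4 — H = 0.1517 - j0.3588.
Step 5 — Magnitude: |H| = 0.3895 (-8.2 dB); phase: φ = -67.1°.

|H| = 0.3895 (-8.2 dB), φ = -67.1°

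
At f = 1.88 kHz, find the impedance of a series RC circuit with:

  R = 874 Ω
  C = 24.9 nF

Step 1 — Angular frequency: ω = 2π·f = 2π·1880 = 1.181e+04 rad/s.
Step 2 — Component impedances:
  R: Z = R = 874 Ω
  C: Z = 1/(jωC) = -j/(ω·C) = 0 - j3400 Ω
Step 3 — Series combination: Z_total = R + C = 874 - j3400 Ω = 3510∠-75.6° Ω.

Z = 874 - j3400 Ω = 3510∠-75.6° Ω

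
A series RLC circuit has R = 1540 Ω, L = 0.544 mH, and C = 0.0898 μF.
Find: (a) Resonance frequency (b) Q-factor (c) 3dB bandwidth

Step 1 — Resonance: ω₀ = 1/√(LC) = 1/√(0.000544·8.98e-08) = 1.431e+05 rad/s.
Step 2 — f₀ = ω₀/(2π) = 2.277e+04 Hz.
Step 3 — Series Q: Q = ω₀L/R = 1.431e+05·0.000544/1540 = 0.05054.
Step 4 — Bandwidth: Δω = ω₀/Q = 2.831e+06 rad/s; BW = Δω/(2π) = 4.505e+05 Hz.

(a) f₀ = 2.277e+04 Hz  (b) Q = 0.05054  (c) BW = 4.505e+05 Hz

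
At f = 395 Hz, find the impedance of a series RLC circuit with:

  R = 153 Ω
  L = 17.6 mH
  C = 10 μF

Step 1 — Angular frequency: ω = 2π·f = 2π·395 = 2482 rad/s.
Step 2 — Component impedances:
  R: Z = R = 153 Ω
  L: Z = jωL = j·2482·0.0176 = 0 + j43.68 Ω
  C: Z = 1/(jωC) = -j/(ω·C) = 0 - j40.29 Ω
Step 3 — Series combination: Z_total = R + L + C = 153 + j3.388 Ω = 153∠1.3° Ω.

Z = 153 + j3.388 Ω = 153∠1.3° Ω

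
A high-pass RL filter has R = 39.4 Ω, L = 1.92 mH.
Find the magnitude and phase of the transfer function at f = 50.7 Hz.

Step 1 — Angular frequency: ω = 2π·50.7 = 318.6 rad/s.
Step 2 — Transfer function: H(jω) = jωL/(R + jωL).
Step 3 — Numerator jωL = j·0.6116; denominator R + jωL = 39.4 + j0.6116.
Step 4 — H = 0.0002409 + j0.01552.
Step 5 — Magnitude: |H| = 0.01552 (-36.2 dB); phase: φ = 89.1°.

|H| = 0.01552 (-36.2 dB), φ = 89.1°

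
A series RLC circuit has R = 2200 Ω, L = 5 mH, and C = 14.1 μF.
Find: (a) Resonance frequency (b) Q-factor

Step 1 — Resonance condition Im(Z)=0 gives ω₀ = 1/√(LC).
Step 2 — ω₀ = 1/√(0.005·1.41e-05) = 3766 rad/s.
Step 3 — f₀ = ω₀/(2π) = 599.4 Hz.
Step 4 — Series Q: Q = ω₀L/R = 3766·0.005/2200 = 0.00856.

(a) f₀ = 599.4 Hz  (b) Q = 0.00856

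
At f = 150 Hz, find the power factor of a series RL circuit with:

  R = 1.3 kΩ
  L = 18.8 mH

Step 1 — Angular frequency: ω = 2π·f = 2π·150 = 942.5 rad/s.
Step 2 — Component impedances:
  R: Z = R = 1300 Ω
  L: Z = jωL = j·942.5·0.0188 = 0 + j17.72 Ω
Step 3 — Series combination: Z_total = R + L = 1300 + j17.72 Ω = 1300∠0.8° Ω.
Step 4 — Power factor: PF = cos(φ) = Re(Z)/|Z| = 1300/1300.1 = 0.9999.
Step 5 — Type: Im(Z) = 17.72 ⇒ lagging (phase φ = 0.8°).

PF = 0.9999 (lagging, φ = 0.8°)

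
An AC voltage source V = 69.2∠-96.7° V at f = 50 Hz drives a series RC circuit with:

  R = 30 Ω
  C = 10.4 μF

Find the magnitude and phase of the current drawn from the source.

Step 1 — Angular frequency: ω = 2π·f = 2π·50 = 314.2 rad/s.
Step 2 — Component impedances:
  R: Z = R = 30 Ω
  C: Z = 1/(jωC) = -j/(ω·C) = 0 - j306.1 Ω
Step 3 — Series combination: Z_total = R + C = 30 - j306.1 Ω = 307.5∠-84.4° Ω.
Step 4 — Source phasor: V = 69.2∠-96.7° V = -8.074 - j68.73 V.
Step 5 — Ohm's law: I = V / Z_total = (-8.074 - j68.73) / (30 - j306.1) = 0.2199 - j0.04793 A.
Step 6 — Convert to polar: |I| = 0.225 A, ∠I = -12.3°.

I = 0.225∠-12.3° A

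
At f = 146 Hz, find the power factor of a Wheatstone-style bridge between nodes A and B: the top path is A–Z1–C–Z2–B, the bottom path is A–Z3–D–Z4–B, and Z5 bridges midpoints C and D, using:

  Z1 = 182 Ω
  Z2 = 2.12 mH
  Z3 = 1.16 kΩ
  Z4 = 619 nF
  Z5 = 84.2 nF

Step 1 — Angular frequency: ω = 2π·f = 2π·146 = 917.3 rad/s.
Step 2 — Component impedances:
  Z1: Z = R = 182 Ω
  Z2: Z = jωL = j·917.3·0.00212 = 0 + j1.945 Ω
  Z3: Z = R = 1160 Ω
  Z4: Z = 1/(jωC) = -j/(ω·C) = 0 - j1761 Ω
  Z5: Z = 1/(jωC) = -j/(ω·C) = 0 - j1.295e+04 Ω
Step 3 — Bridge requires nodal analysis (the Z5 bridge couples midpoints C and D, so the two paths cannot be reduced to a simple series/parallel combination). Setting node B to ground and injecting 1 A at node A, the 3-node admittance system at A, C, D solves to V_A = Z_AB = 171.6 - j10.47 Ω = 172∠-3.5° Ω.
Step 4 — Power factor: PF = cos(φ) = Re(Z)/|Z| = 171.645/171.964 = 0.9981.
Step 5 — Type: Im(Z) = -10.47 ⇒ leading (phase φ = -3.5°).

PF = 0.9981 (leading, φ = -3.5°)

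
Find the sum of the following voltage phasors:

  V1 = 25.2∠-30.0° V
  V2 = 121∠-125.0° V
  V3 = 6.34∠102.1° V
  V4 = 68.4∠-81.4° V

Step 1 — Convert each phasor to rectangular form:
  V1 = 25.2·(cos(-30.0°) + j·sin(-30.0°)) = 21.82 - j12.6 V
  V2 = 121·(cos(-125.0°) + j·sin(-125.0°)) = -69.4 - j99.12 V
  V3 = 6.34·(cos(102.1°) + j·sin(102.1°)) = -1.329 + j6.199 V
  V4 = 68.4·(cos(-81.4°) + j·sin(-81.4°)) = 10.23 - j67.63 V
Step 2 — Sum components: V_total = -38.68 - j173.1 V.
Step 3 — Convert to polar: |V_total| = 177.4 V, ∠V_total = -102.6°.

V_total = 177.4∠-102.6° V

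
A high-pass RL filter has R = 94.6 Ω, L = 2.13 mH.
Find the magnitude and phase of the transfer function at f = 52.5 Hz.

Step 1 — Angular frequency: ω = 2π·52.5 = 329.9 rad/s.
Step 2 — Transfer function: H(jω) = jωL/(R + jωL).
Step 3 — Numerator jωL = j·0.7026; denominator R + jωL = 94.6 + j0.7026.
Step 4 — H = 5.516e-05 + j0.007427.
Step 5 — Magnitude: |H| = 0.007427 (-42.6 dB); phase: φ = 89.6°.

|H| = 0.007427 (-42.6 dB), φ = 89.6°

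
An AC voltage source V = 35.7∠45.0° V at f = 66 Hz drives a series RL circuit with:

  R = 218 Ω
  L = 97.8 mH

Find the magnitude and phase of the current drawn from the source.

Step 1 — Angular frequency: ω = 2π·f = 2π·66 = 414.7 rad/s.
Step 2 — Component impedances:
  R: Z = R = 218 Ω
  L: Z = jωL = j·414.7·0.0978 = 0 + j40.56 Ω
Step 3 — Series combination: Z_total = R + L = 218 + j40.56 Ω = 221.7∠10.5° Ω.
Step 4 — Source phasor: V = 35.7∠45.0° V = 25.24 + j25.24 V.
Step 5 — Ohm's law: I = V / Z_total = (25.24 + j25.24) / (218 + j40.56) = 0.1327 + j0.0911 A.
Step 6 — Convert to polar: |I| = 0.161 A, ∠I = 34.5°.

I = 0.161∠34.5° A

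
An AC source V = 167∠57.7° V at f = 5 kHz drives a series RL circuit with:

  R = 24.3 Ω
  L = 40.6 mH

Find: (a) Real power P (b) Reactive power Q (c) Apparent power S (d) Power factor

Step 1 — Angular frequency: ω = 2π·f = 2π·5000 = 3.142e+04 rad/s.
Step 2 — Component impedances:
  R: Z = R = 24.3 Ω
  L: Z = jωL = j·3.142e+04·0.0406 = 0 + j1275 Ω
Step 3 — Series combination: Z_total = R + L = 24.3 + j1275 Ω = 1276∠88.9° Ω.
Step 4 — Source phasor: V = 167∠57.7° V = 89.24 + j141.2 V.
Step 5 — Current: I = V / Z = 0.112 - j0.06783 A = 0.1309∠-31.2° A.
Step 6 — Complex power: S = V·I* = 0.4164 + j21.86 VA.
Step 7 — Real power: P = Re(S) = 0.4164 W.
Step 8 — Reactive power: Q = Im(S) = 21.86 VAR.
Step 9 — Apparent power: |S| = 21.86 VA.
Step 10 — Power factor: PF = P/|S| = 0.01905 (lagging).

(a) P = 0.4164 W  (b) Q = 21.86 VAR  (c) S = 21.86 VA  (d) PF = 0.01905 (lagging)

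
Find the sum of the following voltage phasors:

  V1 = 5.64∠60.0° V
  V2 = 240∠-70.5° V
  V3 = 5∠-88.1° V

Step 1 — Convert each phasor to rectangular form:
  V1 = 5.64·(cos(60.0°) + j·sin(60.0°)) = 2.82 + j4.884 V
  V2 = 240·(cos(-70.5°) + j·sin(-70.5°)) = 80.11 - j226.2 V
  V3 = 5·(cos(-88.1°) + j·sin(-88.1°)) = 0.1658 - j4.997 V
Step 2 — Sum components: V_total = 83.1 - j226.3 V.
Step 3 — Convert to polar: |V_total| = 241.1 V, ∠V_total = -69.8°.

V_total = 241.1∠-69.8° V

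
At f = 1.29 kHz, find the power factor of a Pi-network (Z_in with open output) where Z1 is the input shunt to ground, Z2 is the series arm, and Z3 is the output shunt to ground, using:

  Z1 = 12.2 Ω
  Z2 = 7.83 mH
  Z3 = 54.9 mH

Step 1 — Angular frequency: ω = 2π·f = 2π·1290 = 8105 rad/s.
Step 2 — Component impedances:
  Z1: Z = R = 12.2 Ω
  Z2: Z = jωL = j·8105·0.00783 = 0 + j63.46 Ω
  Z3: Z = jωL = j·8105·0.0549 = 0 + j445 Ω
Step 3 — With open output, the series arm Z2 and the output shunt Z3 appear in series to ground: Z2 + Z3 = 0 + j508.4 Ω.
Step 4 — Parallel with input shunt Z1: Z_in = Z1 || (Z2 + Z3) = 12.19 + j0.2926 Ω = 12.2∠1.4° Ω.
Step 5 — Power factor: PF = cos(φ) = Re(Z)/|Z| = 12.193/12.1965 = 0.9997.
Step 6 — Type: Im(Z) = 0.2926 ⇒ lagging (phase φ = 1.4°).

PF = 0.9997 (lagging, φ = 1.4°)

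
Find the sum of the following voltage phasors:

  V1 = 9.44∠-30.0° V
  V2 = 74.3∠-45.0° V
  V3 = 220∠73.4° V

Step 1 — Convert each phasor to rectangular form:
  V1 = 9.44·(cos(-30.0°) + j·sin(-30.0°)) = 8.175 - j4.72 V
  V2 = 74.3·(cos(-45.0°) + j·sin(-45.0°)) = 52.54 - j52.54 V
  V3 = 220·(cos(73.4°) + j·sin(73.4°)) = 62.85 + j210.8 V
Step 2 — Sum components: V_total = 123.6 + j153.6 V.
Step 3 — Convert to polar: |V_total| = 197.1 V, ∠V_total = 51.2°.

V_total = 197.1∠51.2° V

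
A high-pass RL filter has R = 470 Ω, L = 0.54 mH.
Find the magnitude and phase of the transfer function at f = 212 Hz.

Step 1 — Angular frequency: ω = 2π·212 = 1332 rad/s.
Step 2 — Transfer function: H(jω) = jωL/(R + jωL).
Step 3 — Numerator jωL = j·0.7193; denominator R + jωL = 470 + j0.7193.
Step 4 — H = 2.342e-06 + j0.00153.
Step 5 — Magnitude: |H| = 0.00153 (-56.3 dB); phase: φ = 89.9°.

|H| = 0.00153 (-56.3 dB), φ = 89.9°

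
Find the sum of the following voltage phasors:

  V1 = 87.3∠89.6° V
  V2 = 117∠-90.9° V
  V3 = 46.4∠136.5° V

Step 1 — Convert each phasor to rectangular form:
  V1 = 87.3·(cos(89.6°) + j·sin(89.6°)) = 0.6095 + j87.3 V
  V2 = 117·(cos(-90.9°) + j·sin(-90.9°)) = -1.838 - j117 V
  V3 = 46.4·(cos(136.5°) + j·sin(136.5°)) = -33.66 + j31.94 V
Step 2 — Sum components: V_total = -34.89 + j2.252 V.
Step 3 — Convert to polar: |V_total| = 34.96 V, ∠V_total = 176.3°.

V_total = 34.96∠176.3° V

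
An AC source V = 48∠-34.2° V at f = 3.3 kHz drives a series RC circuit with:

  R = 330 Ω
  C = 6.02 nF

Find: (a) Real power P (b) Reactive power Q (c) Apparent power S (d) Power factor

Step 1 — Angular frequency: ω = 2π·f = 2π·3300 = 2.073e+04 rad/s.
Step 2 — Component impedances:
  R: Z = R = 330 Ω
  C: Z = 1/(jωC) = -j/(ω·C) = 0 - j8011 Ω
Step 3 — Series combination: Z_total = R + C = 330 - j8011 Ω = 8018∠-87.6° Ω.
Step 4 — Source phasor: V = 48∠-34.2° V = 39.7 - j26.98 V.
Step 5 — Current: I = V / Z = 0.003566 + j0.004809 A = 0.005986∠53.4° A.
Step 6 — Complex power: S = V·I* = 0.01183 - j0.2871 VA.
Step 7 — Real power: P = Re(S) = 0.01183 W.
Step 8 — Reactive power: Q = Im(S) = -0.2871 VAR.
Step 9 — Apparent power: |S| = 0.2873 VA.
Step 10 — Power factor: PF = P/|S| = 0.04116 (leading).

(a) P = 0.01183 W  (b) Q = -0.2871 VAR  (c) S = 0.2873 VA  (d) PF = 0.04116 (leading)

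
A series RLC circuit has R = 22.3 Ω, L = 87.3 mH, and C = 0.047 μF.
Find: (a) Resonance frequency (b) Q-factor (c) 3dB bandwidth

Step 1 — Resonance condition Im(Z)=0 gives ω₀ = 1/√(LC).
Step 2 — ω₀ = 1/√(0.0873·4.7e-08) = 1.561e+04 rad/s.
Step 3 — f₀ = ω₀/(2π) = 2485 Hz.
Step 4 — Series Q: Q = ω₀L/R = 1.561e+04·0.0873/22.3 = 61.12.
Step 5 — 3dB bandwidth: Δω = ω₀/Q = 255.4 rad/s; BW = Δω/(2π) = 40.65 Hz.

(a) f₀ = 2485 Hz  (b) Q = 61.12  (c) BW = 40.65 Hz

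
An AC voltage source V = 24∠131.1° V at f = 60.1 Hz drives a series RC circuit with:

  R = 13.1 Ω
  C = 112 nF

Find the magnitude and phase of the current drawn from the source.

Step 1 — Angular frequency: ω = 2π·f = 2π·60.1 = 377.6 rad/s.
Step 2 — Component impedances:
  R: Z = R = 13.1 Ω
  C: Z = 1/(jωC) = -j/(ω·C) = 0 - j2.364e+04 Ω
Step 3 — Series combination: Z_total = R + C = 13.1 - j2.364e+04 Ω = 2.364e+04∠-90.0° Ω.
Step 4 — Source phasor: V = 24∠131.1° V = -15.78 + j18.09 V.
Step 5 — Ohm's law: I = V / Z_total = (-15.78 + j18.09) / (13.1 - j2.364e+04) = -0.0007653 - j0.0006668 A.
Step 6 — Convert to polar: |I| = 0.001015 A, ∠I = -138.9°.

I = 0.001015∠-138.9° A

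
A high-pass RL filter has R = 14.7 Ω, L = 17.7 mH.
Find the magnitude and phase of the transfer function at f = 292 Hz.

Step 1 — Angular frequency: ω = 2π·292 = 1835 rad/s.
Step 2 — Transfer function: H(jω) = jωL/(R + jωL).
Step 3 — Numerator jωL = j·32.47; denominator R + jωL = 14.7 + j32.47.
Step 4 — H = 0.8299 + j0.3757.
Step 5 — Magnitude: |H| = 0.911 (-0.8 dB); phase: φ = 24.4°.

|H| = 0.911 (-0.8 dB), φ = 24.4°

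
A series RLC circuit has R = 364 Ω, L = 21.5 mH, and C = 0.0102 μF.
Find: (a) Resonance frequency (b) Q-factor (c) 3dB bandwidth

Step 1 — Resonance condition Im(Z)=0 gives ω₀ = 1/√(LC).
Step 2 — ω₀ = 1/√(0.0215·1.02e-08) = 6.753e+04 rad/s.
Step 3 — f₀ = ω₀/(2π) = 1.075e+04 Hz.
Step 4 — Series Q: Q = ω₀L/R = 6.753e+04·0.0215/364 = 3.989.
Step 5 — 3dB bandwidth: Δω = ω₀/Q = 1.693e+04 rad/s; BW = Δω/(2π) = 2695 Hz.

(a) f₀ = 1.075e+04 Hz  (b) Q = 3.989  (c) BW = 2695 Hz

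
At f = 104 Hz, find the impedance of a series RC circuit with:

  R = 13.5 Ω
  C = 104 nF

Step 1 — Angular frequency: ω = 2π·f = 2π·104 = 653.5 rad/s.
Step 2 — Component impedances:
  R: Z = R = 13.5 Ω
  C: Z = 1/(jωC) = -j/(ω·C) = 0 - j1.471e+04 Ω
Step 3 — Series combination: Z_total = R + C = 13.5 - j1.471e+04 Ω = 1.471e+04∠-89.9° Ω.

Z = 13.5 - j1.471e+04 Ω = 1.471e+04∠-89.9° Ω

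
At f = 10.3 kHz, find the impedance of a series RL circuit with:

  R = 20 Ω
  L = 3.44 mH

Step 1 — Angular frequency: ω = 2π·f = 2π·1.03e+04 = 6.472e+04 rad/s.
Step 2 — Component impedances:
  R: Z = R = 20 Ω
  L: Z = jωL = j·6.472e+04·0.00344 = 0 + j222.6 Ω
Step 3 — Series combination: Z_total = R + L = 20 + j222.6 Ω = 223.5∠84.9° Ω.

Z = 20 + j222.6 Ω = 223.5∠84.9° Ω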